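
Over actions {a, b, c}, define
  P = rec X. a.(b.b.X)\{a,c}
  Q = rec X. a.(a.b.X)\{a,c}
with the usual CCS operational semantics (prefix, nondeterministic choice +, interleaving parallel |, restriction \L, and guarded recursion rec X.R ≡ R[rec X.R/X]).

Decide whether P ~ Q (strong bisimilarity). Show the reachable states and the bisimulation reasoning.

LTS(P): 4 reachable states
  s0 = rec X. a.(b.b.X)\{a,c} → -a-> s1
  s1 = (b.b.(rec X. a.(b.b.X)\{a,c}))\{a,c} → -b-> s2
  s2 = (b.(rec X. a.(b.b.X)\{a,c}))\{a,c} → -b-> s3
  s3 = (rec X. a.(b.b.X)\{a,c})\{a,c} → ∅
LTS(Q): 2 reachable states
  t0 = rec X. a.(a.b.X)\{a,c} → -a-> t1
  t1 = (a.b.(rec X. a.(a.b.X)\{a,c}))\{a,c} → ∅
Coarsest stable partition (strong bisimilarity classes):
  B0 = {s0}
  B1 = {s1}
  B2 = {s2}
  B3 = {s3, t1}
  B4 = {t0}
s0 ∈ B0, t0 ∈ B4 → different blocks

not bisimilar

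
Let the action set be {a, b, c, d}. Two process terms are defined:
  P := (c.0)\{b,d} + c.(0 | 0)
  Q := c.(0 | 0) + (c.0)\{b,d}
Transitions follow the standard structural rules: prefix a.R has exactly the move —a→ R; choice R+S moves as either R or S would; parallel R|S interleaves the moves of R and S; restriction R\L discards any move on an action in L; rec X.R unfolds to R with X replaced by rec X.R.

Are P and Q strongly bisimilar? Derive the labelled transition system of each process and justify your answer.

P's transition system — 3 states:
  p0 = (c.0)\{b,d} + c.(0 | 0) | -c-> p1, -c-> p2
  p1 = 0 | 0 | stopped
  p2 = 0\{b,d} | stopped
Q's transition system — 3 states:
  q0 = c.(0 | 0) + (c.0)\{b,d} | -c-> q1, -c-> q2
  q1 = 0 | 0 | stopped
  q2 = 0\{b,d} | stopped
Coarsest stable partition (strong bisimilarity classes):
  B0 = {p0, q0}
  B1 = {p1, p2, q1, q2}
p0 ∈ B0, q0 ∈ B0 → same block

YES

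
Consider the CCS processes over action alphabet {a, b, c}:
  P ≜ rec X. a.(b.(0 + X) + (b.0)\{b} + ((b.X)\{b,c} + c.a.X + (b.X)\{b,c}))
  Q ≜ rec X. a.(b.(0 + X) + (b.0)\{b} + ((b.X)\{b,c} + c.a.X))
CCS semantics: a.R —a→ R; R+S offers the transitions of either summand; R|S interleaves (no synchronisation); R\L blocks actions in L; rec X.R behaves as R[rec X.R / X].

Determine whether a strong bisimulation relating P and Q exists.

bisimilar

LTS(P): 4 reachable states
  s0 = rec X. a.(b.(0 + X) + (b.0)\{b} + ((b.X)\{b,c} + c.a.X + (b.X)\{b,c})) | —a→ s1
  s1 = b.(0 + (rec X. a.(b.(0 + X) + (b.0)\{b} + ((b.X)\{b,c} + c.a.X + (b.X)\{b,c})))) + (b.0)\{b} + ((b.(rec X. a.(b.(0 + X) + (b.0)\{b} + ((b.X)\{b,c} + c.a.X + (b.X)\{b,c}))))\{b,c} + c.a.(rec X. a.(b.(0 + X) + (b.0)\{b} + ((b.X)\{b,c} + c.a.X + (b.X)\{b,c}))) + (b.(rec X. a.(b.(0 + X) + (b.0)\{b} + ((b.X)\{b,c} + c.a.X + (b.X)\{b,c}))))\{b,c}) | —b→ s2, —c→ s3
  s2 = 0 + (rec X. a.(b.(0 + X) + (b.0)\{b} + ((b.X)\{b,c} + c.a.X + (b.X)\{b,c}))) | —a→ s1
  s3 = a.(rec X. a.(b.(0 + X) + (b.0)\{b} + ((b.X)\{b,c} + c.a.X + (b.X)\{b,c}))) | —a→ s0
LTS(Q): 4 reachable states
  t0 = rec X. a.(b.(0 + X) + (b.0)\{b} + ((b.X)\{b,c} + c.a.X)) | —a→ t1
  t1 = b.(0 + (rec X. a.(b.(0 + X) + (b.0)\{b} + ((b.X)\{b,c} + c.a.X)))) + (b.0)\{b} + ((b.(rec X. a.(b.(0 + X) + (b.0)\{b} + ((b.X)\{b,c} + c.a.X))))\{b,c} + c.a.(rec X. a.(b.(0 + X) + (b.0)\{b} + ((b.X)\{b,c} + c.a.X)))) | —b→ t2, —c→ t3
  t2 = 0 + (rec X. a.(b.(0 + X) + (b.0)\{b} + ((b.X)\{b,c} + c.a.X))) | —a→ t1
  t3 = a.(rec X. a.(b.(0 + X) + (b.0)\{b} + ((b.X)\{b,c} + c.a.X))) | —a→ t0
Partition-refinement fixed point:
  B0 = {s0, s2, t0, t2}
  B1 = {s1, t1}
  B2 = {s3, t3}
s0 ∈ B0, t0 ∈ B0 → same block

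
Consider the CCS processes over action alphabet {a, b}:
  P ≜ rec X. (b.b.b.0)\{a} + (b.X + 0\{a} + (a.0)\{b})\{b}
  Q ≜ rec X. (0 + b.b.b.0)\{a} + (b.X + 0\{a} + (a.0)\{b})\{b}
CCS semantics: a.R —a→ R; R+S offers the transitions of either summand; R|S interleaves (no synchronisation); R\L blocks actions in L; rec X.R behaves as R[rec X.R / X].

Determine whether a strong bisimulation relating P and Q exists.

P ~ Q

Reachable graph of P (5 states):
  p0 = rec X. (b.b.b.0)\{a} + (b.X + 0\{a} + (a.0)\{b})\{b} | —a→ p1, —b→ p2
  p1 = 0\{b}\{b} | (no moves)
  p2 = (b.b.0)\{a} | —b→ p3
  p3 = (b.0)\{a} | —b→ p4
  p4 = 0\{a} | (no moves)
Reachable graph of Q (5 states):
  q0 = rec X. (0 + b.b.b.0)\{a} + (b.X + 0\{a} + (a.0)\{b})\{b} | —a→ q1, —b→ q2
  q1 = 0\{b}\{b} | (no moves)
  q2 = (b.b.0)\{a} | —b→ q3
  q3 = (b.0)\{a} | —b→ q4
  q4 = 0\{a} | (no moves)
Bisimilarity quotient blocks:
  B0 = {p0, q0}
  B1 = {p2, q2}
  B2 = {p3, q3}
  B3 = {p1, p4, q1, q4}
p0 ∈ B0, q0 ∈ B0 → same block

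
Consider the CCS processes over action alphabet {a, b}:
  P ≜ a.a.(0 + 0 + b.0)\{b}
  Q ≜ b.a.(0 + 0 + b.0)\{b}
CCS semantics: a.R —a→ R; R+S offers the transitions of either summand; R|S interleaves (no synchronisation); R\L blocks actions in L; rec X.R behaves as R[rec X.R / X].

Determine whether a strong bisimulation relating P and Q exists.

NO

Reachable graph of P (3 states):
  p0 = a.a.(0 + 0 + b.0)\{b} has moves --a--▸ p1
  p1 = a.(0 + 0 + b.0)\{b} has moves --a--▸ p2
  p2 = (0 + 0 + b.0)\{b} has moves deadlocked
Reachable graph of Q (3 states):
  q0 = b.a.(0 + 0 + b.0)\{b} has moves --b--▸ q1
  q1 = a.(0 + 0 + b.0)\{b} has moves --a--▸ q2
  q2 = (0 + 0 + b.0)\{b} has moves deadlocked
Partition-refinement fixed point:
  B0 = {p0}
  B1 = {p1, q1}
  B2 = {p2, q2}
  B3 = {q0}
p0 ∈ B0, q0 ∈ B3 → different blocks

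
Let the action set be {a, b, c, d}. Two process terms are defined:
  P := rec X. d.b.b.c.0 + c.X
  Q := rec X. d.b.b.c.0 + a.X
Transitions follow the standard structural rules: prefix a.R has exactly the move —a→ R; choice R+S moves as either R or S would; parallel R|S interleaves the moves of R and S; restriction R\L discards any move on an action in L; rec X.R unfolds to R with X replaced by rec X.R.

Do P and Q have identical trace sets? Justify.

P's transition system — 5 states:
  u0 = rec X. d.b.b.c.0 + c.X ⊢ =c=> u0, =d=> u1
  u1 = b.b.c.0 ⊢ =b=> u2
  u2 = b.c.0 ⊢ =b=> u3
  u3 = c.0 ⊢ =c=> u4
  u4 = 0 ⊢ (no moves)
Q's transition system — 5 states:
  v0 = rec X. d.b.b.c.0 + a.X ⊢ =a=> v0, =d=> v1
  v1 = b.b.c.0 ⊢ =b=> v2
  v2 = b.c.0 ⊢ =b=> v3
  v3 = c.0 ⊢ =c=> v4
  v4 = 0 ⊢ (no moves)
Trace ⟨c⟩ through P, begin at {u0}:
  step 1 (c): {u0}
  ✓ P
Trace ⟨c⟩ through Q, begin at {v0}:
  step 1 (c): no successor for Q

traces(P) ≠ traces(Q) — witness ⟨c⟩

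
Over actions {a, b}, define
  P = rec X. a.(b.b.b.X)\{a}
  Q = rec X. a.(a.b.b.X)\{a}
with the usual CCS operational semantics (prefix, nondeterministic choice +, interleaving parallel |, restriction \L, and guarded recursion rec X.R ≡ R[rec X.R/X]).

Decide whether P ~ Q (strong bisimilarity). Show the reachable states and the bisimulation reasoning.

NO

P's transition system — 5 states:
  m0 = rec X. a.(b.b.b.X)\{a} :: --a--▸ m1
  m1 = (b.b.b.(rec X. a.(b.b.b.X)\{a}))\{a} :: --b--▸ m2
  m2 = (b.b.(rec X. a.(b.b.b.X)\{a}))\{a} :: --b--▸ m3
  m3 = (b.(rec X. a.(b.b.b.X)\{a}))\{a} :: --b--▸ m4
  m4 = (rec X. a.(b.b.b.X)\{a})\{a} :: (no moves)
Q's transition system — 2 states:
  n0 = rec X. a.(a.b.b.X)\{a} :: --a--▸ n1
  n1 = (a.b.b.(rec X. a.(a.b.b.X)\{a}))\{a} :: (no moves)
Coarsest stable partition (strong bisimilarity classes):
  B0 = {m0}
  B1 = {m1}
  B2 = {m2}
  B3 = {m3}
  B4 = {m4, n1}
  B5 = {n0}
m0 ∈ B0, n0 ∈ B5 → different blocks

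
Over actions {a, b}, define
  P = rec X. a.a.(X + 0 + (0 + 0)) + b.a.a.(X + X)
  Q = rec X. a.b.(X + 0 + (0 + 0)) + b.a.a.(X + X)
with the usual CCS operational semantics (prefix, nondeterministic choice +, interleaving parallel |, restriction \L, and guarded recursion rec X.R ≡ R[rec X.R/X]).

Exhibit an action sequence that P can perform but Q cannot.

Reachable graph of P (6 states):
  m0 = rec X. a.a.(X + 0 + (0 + 0)) + b.a.a.(X + X) :: =a=> m1, =b=> m2
  m1 = a.((rec X. a.a.(X + 0 + (0 + 0)) + b.a.a.(X + X)) + 0 + (0 + 0)) :: =a=> m3
  m2 = a.a.((rec X. a.a.(X + 0 + (0 + 0)) + b.a.a.(X + X)) + (rec X. a.a.(X + 0 + (0 + 0)) + b.a.a.(X + X))) :: =a=> m4
  m3 = (rec X. a.a.(X + 0 + (0 + 0)) + b.a.a.(X + X)) + 0 + (0 + 0) :: =a=> m1, =b=> m2
  m4 = a.((rec X. a.a.(X + 0 + (0 + 0)) + b.a.a.(X + X)) + (rec X. a.a.(X + 0 + (0 + 0)) + b.a.a.(X + X))) :: =a=> m5
  m5 = (rec X. a.a.(X + 0 + (0 + 0)) + b.a.a.(X + X)) + (rec X. a.a.(X + 0 + (0 + 0)) + b.a.a.(X + X)) :: =a=> m1, =b=> m2
Reachable graph of Q (6 states):
  n0 = rec X. a.b.(X + 0 + (0 + 0)) + b.a.a.(X + X) :: =a=> n1, =b=> n2
  n1 = b.((rec X. a.b.(X + 0 + (0 + 0)) + b.a.a.(X + X)) + 0 + (0 + 0)) :: =b=> n3
  n2 = a.a.((rec X. a.b.(X + 0 + (0 + 0)) + b.a.a.(X + X)) + (rec X. a.b.(X + 0 + (0 + 0)) + b.a.a.(X + X))) :: =a=> n4
  n3 = (rec X. a.b.(X + 0 + (0 + 0)) + b.a.a.(X + X)) + 0 + (0 + 0) :: =a=> n1, =b=> n2
  n4 = a.((rec X. a.b.(X + 0 + (0 + 0)) + b.a.a.(X + X)) + (rec X. a.b.(X + 0 + (0 + 0)) + b.a.a.(X + X))) :: =a=> n5
  n5 = (rec X. a.b.(X + 0 + (0 + 0)) + b.a.a.(X + X)) + (rec X. a.b.(X + 0 + (0 + 0)) + b.a.a.(X + X)) :: =a=> n1, =b=> n2
Executing aa from P (initial set {m0}):
  [1] a ⇒ {m1}
  [2] a ⇒ {m3}
  ✓ P
Executing aa from Q (initial set {n0}):
  [1] a ⇒ {n1}
  [2] a ⇒ ∅ (Q stuck)

aa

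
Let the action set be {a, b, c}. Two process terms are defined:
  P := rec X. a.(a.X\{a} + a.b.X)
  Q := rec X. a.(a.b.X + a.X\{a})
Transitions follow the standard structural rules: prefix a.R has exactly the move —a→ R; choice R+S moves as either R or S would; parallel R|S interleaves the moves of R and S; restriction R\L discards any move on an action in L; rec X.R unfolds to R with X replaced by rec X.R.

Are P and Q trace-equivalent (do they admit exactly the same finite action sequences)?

YES

Reachable graph of P (4 states):
  u0 = rec X. a.(a.X\{a} + a.b.X) ⊢ —a→ u1
  u1 = a.(rec X. a.(a.X\{a} + a.b.X))\{a} + a.b.(rec X. a.(a.X\{a} + a.b.X)) ⊢ —a→ u2, —a→ u3
  u2 = (rec X. a.(a.X\{a} + a.b.X))\{a} ⊢ ·
  u3 = b.(rec X. a.(a.X\{a} + a.b.X)) ⊢ —b→ u0
Reachable graph of Q (4 states):
  v0 = rec X. a.(a.b.X + a.X\{a}) ⊢ —a→ v1
  v1 = a.b.(rec X. a.(a.b.X + a.X\{a})) + a.(rec X. a.(a.b.X + a.X\{a}))\{a} ⊢ —a→ v2, —a→ v3
  v2 = (rec X. a.(a.b.X + a.X\{a}))\{a} ⊢ ·
  v3 = b.(rec X. a.(a.b.X + a.X\{a})) ⊢ —b→ v0
Bisimilarity quotient blocks:
  B0 = {u0, v0}
  B1 = {u1, v1}
  B2 = {u2, v2}
  B3 = {u3, v3}
u0 ∈ B0, v0 ∈ B0 → same block
Bisimilar ⇒ trace-equivalent.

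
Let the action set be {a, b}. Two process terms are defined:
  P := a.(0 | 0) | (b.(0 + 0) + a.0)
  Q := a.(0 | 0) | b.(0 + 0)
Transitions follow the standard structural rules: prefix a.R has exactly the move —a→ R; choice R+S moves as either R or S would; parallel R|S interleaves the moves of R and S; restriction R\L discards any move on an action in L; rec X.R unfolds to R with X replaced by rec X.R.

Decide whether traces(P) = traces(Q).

LTS(P): 6 reachable states
  m0 = a.(0 | 0) | (b.(0 + 0) + a.0) | =a=> m1, =a=> m2, =b=> m3
  m1 = 0 | 0 | (b.(0 + 0) + a.0) | =a=> m4, =b=> m5
  m2 = a.(0 | 0) | 0 | =a=> m4
  m3 = a.(0 | 0) | (0 + 0) | =a=> m5
  m4 = 0 | 0 | 0 | ∅
  m5 = 0 | 0 | (0 + 0) | ∅
LTS(Q): 4 reachable states
  n0 = a.(0 | 0) | b.(0 + 0) | =a=> n1, =b=> n2
  n1 = 0 | 0 | b.(0 + 0) | =b=> n3
  n2 = a.(0 | 0) | (0 + 0) | =a=> n3
  n3 = 0 | 0 | (0 + 0) | ∅
Executing aa from P (initial set {m0}):
  [1] a ⇒ {m1, m2}
  [2] a ⇒ {m4}
  P completes σ.
Executing aa from Q (initial set {n0}):
  [1] a ⇒ {n1}
  [2] a ⇒ ∅ (Q stuck)

traces(P) ≠ traces(Q) — witness ⟨aa⟩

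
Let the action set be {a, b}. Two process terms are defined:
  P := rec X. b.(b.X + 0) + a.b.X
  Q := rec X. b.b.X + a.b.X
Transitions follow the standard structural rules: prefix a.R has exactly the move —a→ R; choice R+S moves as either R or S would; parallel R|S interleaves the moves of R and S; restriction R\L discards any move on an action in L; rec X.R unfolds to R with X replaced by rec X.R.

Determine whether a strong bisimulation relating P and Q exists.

YES

P's transition system — 3 states:
  m0 = rec X. b.(b.X + 0) + a.b.X | =a=> m1, =b=> m2
  m1 = b.(rec X. b.(b.X + 0) + a.b.X) | =b=> m0
  m2 = b.(rec X. b.(b.X + 0) + a.b.X) + 0 | =b=> m0
Q's transition system — 2 states:
  n0 = rec X. b.b.X + a.b.X | =a=> n1, =b=> n1
  n1 = b.(rec X. b.b.X + a.b.X) | =b=> n0
Partition-refinement fixed point:
  B0 = {m0, n0}
  B1 = {m1, m2, n1}
m0 ∈ B0, n0 ∈ B0 → same block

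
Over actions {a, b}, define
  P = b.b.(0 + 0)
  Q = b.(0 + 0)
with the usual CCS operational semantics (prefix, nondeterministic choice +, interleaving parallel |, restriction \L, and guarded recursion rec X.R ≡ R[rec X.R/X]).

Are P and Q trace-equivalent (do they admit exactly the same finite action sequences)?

LTS(P): 3 reachable states
  s0 = b.b.(0 + 0) :: —b→ s1
  s1 = b.(0 + 0) :: —b→ s2
  s2 = 0 + 0 :: (no moves)
LTS(Q): 2 reachable states
  t0 = b.(0 + 0) :: —b→ t1
  t1 = 0 + 0 :: (no moves)
Executing bb from P (initial set {s0}):
  after b @ step 1: {s1}
  after b @ step 2: {s2}
  P completes σ.
Executing bb from Q (initial set {t0}):
  after b @ step 1: {t1}
  after b @ step 2: ∅ (Q stuck)

traces(P) ≠ traces(Q) — witness ⟨bb⟩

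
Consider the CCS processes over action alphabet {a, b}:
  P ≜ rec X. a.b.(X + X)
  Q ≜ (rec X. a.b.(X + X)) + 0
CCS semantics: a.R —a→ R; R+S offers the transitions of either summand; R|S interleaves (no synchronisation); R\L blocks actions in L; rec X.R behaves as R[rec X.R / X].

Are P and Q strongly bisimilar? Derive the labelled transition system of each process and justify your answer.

bisimilar

LTS(P): 3 reachable states
  u0 = rec X. a.b.(X + X) has moves —a→ u1
  u1 = b.((rec X. a.b.(X + X)) + (rec X. a.b.(X + X))) has moves —b→ u2
  u2 = (rec X. a.b.(X + X)) + (rec X. a.b.(X + X)) has moves —a→ u1
LTS(Q): 3 reachable states
  v0 = (rec X. a.b.(X + X)) + 0 has moves —a→ v1
  v1 = b.((rec X. a.b.(X + X)) + (rec X. a.b.(X + X))) has moves —b→ v2
  v2 = (rec X. a.b.(X + X)) + (rec X. a.b.(X + X)) has moves —a→ v1
Partition-refinement fixed point:
  B0 = {u0, u2, v0, v2}
  B1 = {u1, v1}
u0 ∈ B0, v0 ∈ B0 → same block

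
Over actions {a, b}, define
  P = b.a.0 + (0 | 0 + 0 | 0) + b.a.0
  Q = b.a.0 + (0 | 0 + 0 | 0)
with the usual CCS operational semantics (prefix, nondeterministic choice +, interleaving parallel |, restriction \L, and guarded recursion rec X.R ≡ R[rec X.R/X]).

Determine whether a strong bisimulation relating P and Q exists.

P's transition system — 3 states:
  m0 = b.a.0 + (0 | 0 + 0 | 0) + b.a.0 → ··b··> m1
  m1 = a.0 → ··a··> m2
  m2 = 0 → ·
Q's transition system — 3 states:
  n0 = b.a.0 + (0 | 0 + 0 | 0) → ··b··> n1
  n1 = a.0 → ··a··> n2
  n2 = 0 → ·
Bisimilarity quotient blocks:
  B0 = {m0, n0}
  B1 = {m1, n1}
  B2 = {m2, n2}
m0 ∈ B0, n0 ∈ B0 → same block

P ~ Q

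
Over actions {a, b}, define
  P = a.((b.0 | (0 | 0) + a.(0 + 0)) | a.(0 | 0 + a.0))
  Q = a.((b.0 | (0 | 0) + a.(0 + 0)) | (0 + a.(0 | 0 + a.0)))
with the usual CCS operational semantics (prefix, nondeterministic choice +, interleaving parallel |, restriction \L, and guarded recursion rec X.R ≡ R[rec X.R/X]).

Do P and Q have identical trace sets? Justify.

traces(P) = traces(Q)

P's transition system — 10 states:
  p0 = a.((b.0 | (0 | 0) + a.(0 + 0)) | a.(0 | 0 + a.0)) → =a=> p1
  p1 = (b.0 | (0 | 0) + a.(0 + 0)) | a.(0 | 0 + a.0) → =a=> p2, =a=> p3, =b=> p4
  p2 = (0 + 0) | a.(0 | 0 + a.0) → =a=> p5
  p3 = (b.0 | (0 | 0) + a.(0 + 0)) | (0 | 0 + a.0) → =a=> p5, =a=> p6, =b=> p7
  p4 = 0 | (0 | 0) | a.(0 | 0 + a.0) → =a=> p7
  p5 = (0 + 0) | (0 | 0 + a.0) → =a=> p8
  p6 = (b.0 | (0 | 0) + a.(0 + 0)) | 0 → =a=> p8, =b=> p9
  p7 = 0 | (0 | 0) | (0 | 0 + a.0) → =a=> p9
  p8 = (0 + 0) | 0 → ∅
  p9 = 0 | (0 | 0) | 0 → ∅
Q's transition system — 10 states:
  q0 = a.((b.0 | (0 | 0) + a.(0 + 0)) | (0 + a.(0 | 0 + a.0))) → =a=> q1
  q1 = (b.0 | (0 | 0) + a.(0 + 0)) | (0 + a.(0 | 0 + a.0)) → =a=> q2, =a=> q3, =b=> q4
  q2 = (0 + 0) | (0 + a.(0 | 0 + a.0)) → =a=> q5
  q3 = (b.0 | (0 | 0) + a.(0 + 0)) | (0 | 0 + a.0) → =a=> q5, =a=> q6, =b=> q7
  q4 = 0 | (0 | 0) | (0 + a.(0 | 0 + a.0)) → =a=> q7
  q5 = (0 + 0) | (0 | 0 + a.0) → =a=> q8
  q6 = (b.0 | (0 | 0) + a.(0 + 0)) | 0 → =a=> q8, =b=> q9
  q7 = 0 | (0 | 0) | (0 | 0 + a.0) → =a=> q9
  q8 = (0 + 0) | 0 → ∅
  q9 = 0 | (0 | 0) | 0 → ∅
Coarsest stable partition (strong bisimilarity classes):
  B0 = {p0, q0}
  B1 = {p1, q1}
  B2 = {p2, p4, q2, q4}
  B3 = {p5, p7, q5, q7}
  B4 = {p8, p9, q8, q9}
  B5 = {p3, q3}
  B6 = {p6, q6}
p0 ∈ B0, q0 ∈ B0 → same block
Bisimilar ⇒ trace-equivalent.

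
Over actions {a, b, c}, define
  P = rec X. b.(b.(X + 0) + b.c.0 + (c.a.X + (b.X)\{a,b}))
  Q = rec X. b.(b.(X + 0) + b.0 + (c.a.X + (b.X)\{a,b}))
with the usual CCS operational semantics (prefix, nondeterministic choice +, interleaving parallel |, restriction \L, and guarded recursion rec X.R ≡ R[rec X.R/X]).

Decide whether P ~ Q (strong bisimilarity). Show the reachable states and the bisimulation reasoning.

Reachable graph of P (6 states):
  p0 = rec X. b.(b.(X + 0) + b.c.0 + (c.a.X + (b.X)\{a,b})) ⊢ -b-> p1
  p1 = b.((rec X. b.(b.(X + 0) + b.c.0 + (c.a.X + (b.X)\{a,b}))) + 0) + b.c.0 + (c.a.(rec X. b.(b.(X + 0) + b.c.0 + (c.a.X + (b.X)\{a,b}))) + (b.(rec X. b.(b.(X + 0) + b.c.0 + (c.a.X + (b.X)\{a,b}))))\{a,b}) ⊢ -b-> p2, -b-> p3, -c-> p4
  p2 = (rec X. b.(b.(X + 0) + b.c.0 + (c.a.X + (b.X)\{a,b}))) + 0 ⊢ -b-> p1
  p3 = c.0 ⊢ -c-> p5
  p4 = a.(rec X. b.(b.(X + 0) + b.c.0 + (c.a.X + (b.X)\{a,b}))) ⊢ -a-> p0
  p5 = 0 ⊢ ∅
Reachable graph of Q (5 states):
  q0 = rec X. b.(b.(X + 0) + b.0 + (c.a.X + (b.X)\{a,b})) ⊢ -b-> q1
  q1 = b.((rec X. b.(b.(X + 0) + b.0 + (c.a.X + (b.X)\{a,b}))) + 0) + b.0 + (c.a.(rec X. b.(b.(X + 0) + b.0 + (c.a.X + (b.X)\{a,b}))) + (b.(rec X. b.(b.(X + 0) + b.0 + (c.a.X + (b.X)\{a,b}))))\{a,b}) ⊢ -b-> q2, -b-> q3, -c-> q4
  q2 = (rec X. b.(b.(X + 0) + b.0 + (c.a.X + (b.X)\{a,b}))) + 0 ⊢ -b-> q1
  q3 = 0 ⊢ ∅
  q4 = a.(rec X. b.(b.(X + 0) + b.0 + (c.a.X + (b.X)\{a,b}))) ⊢ -a-> q0
Coarsest stable partition (strong bisimilarity classes):
  B0 = {p0, p2}
  B1 = {p1}
  B2 = {p3}
  B3 = {p5, q3}
  B4 = {p4}
  B5 = {q0, q2}
  B6 = {q1}
  B7 = {q4}
p0 ∈ B0, q0 ∈ B5 → different blocks

not bisimilar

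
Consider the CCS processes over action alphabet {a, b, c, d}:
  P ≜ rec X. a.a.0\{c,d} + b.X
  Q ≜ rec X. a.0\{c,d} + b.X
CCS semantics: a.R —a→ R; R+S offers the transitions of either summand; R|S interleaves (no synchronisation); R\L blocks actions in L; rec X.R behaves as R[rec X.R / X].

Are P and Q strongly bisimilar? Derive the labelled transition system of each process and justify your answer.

P's transition system — 3 states:
  s0 = rec X. a.a.0\{c,d} + b.X has moves ··a··> s1, ··b··> s0
  s1 = a.0\{c,d} has moves ··a··> s2
  s2 = 0\{c,d} has moves ·
Q's transition system — 2 states:
  t0 = rec X. a.0\{c,d} + b.X has moves ··a··> t1, ··b··> t0
  t1 = 0\{c,d} has moves ·
Partition-refinement fixed point:
  B0 = {s0}
  B1 = {s1}
  B2 = {s2, t1}
  B3 = {t0}
s0 ∈ B0, t0 ∈ B3 → different blocks

not bisimilar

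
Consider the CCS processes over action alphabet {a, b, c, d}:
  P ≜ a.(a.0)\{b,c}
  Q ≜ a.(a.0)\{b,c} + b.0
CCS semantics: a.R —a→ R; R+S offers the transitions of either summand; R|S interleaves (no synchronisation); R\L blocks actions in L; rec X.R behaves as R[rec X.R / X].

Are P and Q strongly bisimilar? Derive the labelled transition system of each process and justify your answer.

P's transition system — 3 states:
  s0 = a.(a.0)\{b,c} | -a-> s1
  s1 = (a.0)\{b,c} | -a-> s2
  s2 = 0\{b,c} | ·
Q's transition system — 4 states:
  t0 = a.(a.0)\{b,c} + b.0 | -a-> t1, -b-> t2
  t1 = (a.0)\{b,c} | -a-> t3
  t2 = 0 | ·
  t3 = 0\{b,c} | ·
Partition-refinement fixed point:
  B0 = {s0}
  B1 = {s1, t1}
  B2 = {s2, t2, t3}
  B3 = {t0}
s0 ∈ B0, t0 ∈ B3 → different blocks

not bisimilar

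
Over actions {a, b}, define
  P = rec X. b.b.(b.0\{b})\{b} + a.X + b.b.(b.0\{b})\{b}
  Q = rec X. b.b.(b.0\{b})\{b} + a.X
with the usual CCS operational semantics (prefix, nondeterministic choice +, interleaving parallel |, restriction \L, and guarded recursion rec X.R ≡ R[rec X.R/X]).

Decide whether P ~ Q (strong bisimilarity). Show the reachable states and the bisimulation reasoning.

P's transition system — 3 states:
  m0 = rec X. b.b.(b.0\{b})\{b} + a.X + b.b.(b.0\{b})\{b} | ··a··> m0, ··b··> m1
  m1 = b.(b.0\{b})\{b} | ··b··> m2
  m2 = (b.0\{b})\{b} | ·
Q's transition system — 3 states:
  n0 = rec X. b.b.(b.0\{b})\{b} + a.X | ··a··> n0, ··b··> n1
  n1 = b.(b.0\{b})\{b} | ··b··> n2
  n2 = (b.0\{b})\{b} | ·
Coarsest stable partition (strong bisimilarity classes):
  B0 = {m0, n0}
  B1 = {m1, n1}
  B2 = {m2, n2}
m0 ∈ B0, n0 ∈ B0 → same block

P ~ Q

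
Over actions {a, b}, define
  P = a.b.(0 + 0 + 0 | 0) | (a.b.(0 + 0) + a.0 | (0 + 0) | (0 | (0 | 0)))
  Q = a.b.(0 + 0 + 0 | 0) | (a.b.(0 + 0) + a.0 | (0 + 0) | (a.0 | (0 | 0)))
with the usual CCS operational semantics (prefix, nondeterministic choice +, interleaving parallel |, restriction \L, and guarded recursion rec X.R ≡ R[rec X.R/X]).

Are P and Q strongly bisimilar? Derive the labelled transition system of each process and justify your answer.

P ≁ Q

Reachable graph of P (12 states):
  p0 = a.b.(0 + 0 + 0 | 0) | (a.b.(0 + 0) + a.0 | (0 + 0) | (0 | (0 | 0))) | =a=> p1, =a=> p2, =a=> p3
  p1 = a.b.(0 + 0 + 0 | 0) | (0 | (0 + 0) | (0 | (0 | 0))) | =a=> p4
  p2 = a.b.(0 + 0 + 0 | 0) | b.(0 + 0) | =a=> p5, =b=> p6
  p3 = b.(0 + 0 + 0 | 0) | (a.b.(0 + 0) + a.0 | (0 + 0) | (0 | (0 | 0))) | =a=> p4, =a=> p5, =b=> p7
  p4 = b.(0 + 0 + 0 | 0) | (0 | (0 + 0) | (0 | (0 | 0))) | =b=> p8
  p5 = b.(0 + 0 + 0 | 0) | b.(0 + 0) | =b=> p10, =b=> p9
  p6 = a.b.(0 + 0 + 0 | 0) | (0 + 0) | =a=> p10
  p7 = (0 + 0 + 0 | 0) | (a.b.(0 + 0) + a.0 | (0 + 0) | (0 | (0 | 0))) | =a=> p8, =a=> p9
  p8 = (0 + 0 + 0 | 0) | (0 | (0 + 0) | (0 | (0 | 0))) | deadlocked
  p9 = (0 + 0 + 0 | 0) | b.(0 + 0) | =b=> p11
  p10 = b.(0 + 0 + 0 | 0) | (0 + 0) | =b=> p11
  p11 = (0 + 0 + 0 | 0) | (0 + 0) | deadlocked
Reachable graph of Q (18 states):
  q0 = a.b.(0 + 0 + 0 | 0) | (a.b.(0 + 0) + a.0 | (0 + 0) | (a.0 | (0 | 0))) | =a=> q1, =a=> q2, =a=> q3, =a=> q4
  q1 = a.b.(0 + 0 + 0 | 0) | (0 | (0 + 0) | (a.0 | (0 | 0))) | =a=> q5, =a=> q6
  q2 = a.b.(0 + 0 + 0 | 0) | (a.0 | (0 + 0) | (0 | (0 | 0))) | =a=> q5, =a=> q7
  q3 = a.b.(0 + 0 + 0 | 0) | b.(0 + 0) | =a=> q8, =b=> q9
  q4 = b.(0 + 0 + 0 | 0) | (a.b.(0 + 0) + a.0 | (0 + 0) | (a.0 | (0 | 0))) | =a=> q6, =a=> q7, =a=> q8, =b=> q10
  q5 = a.b.(0 + 0 + 0 | 0) | (0 | (0 + 0) | (0 | (0 | 0))) | =a=> q11
  q6 = b.(0 + 0 + 0 | 0) | (0 | (0 + 0) | (a.0 | (0 | 0))) | =a=> q11, =b=> q12
  q7 = b.(0 + 0 + 0 | 0) | (a.0 | (0 + 0) | (0 | (0 | 0))) | =a=> q11, =b=> q13
  q8 = b.(0 + 0 + 0 | 0) | b.(0 + 0) | =b=> q14, =b=> q15
  q9 = a.b.(0 + 0 + 0 | 0) | (0 + 0) | =a=> q15
  q10 = (0 + 0 + 0 | 0) | (a.b.(0 + 0) + a.0 | (0 + 0) | (a.0 | (0 | 0))) | =a=> q12, =a=> q13, =a=> q14
  q11 = b.(0 + 0 + 0 | 0) | (0 | (0 + 0) | (0 | (0 | 0))) | =b=> q16
  q12 = (0 + 0 + 0 | 0) | (0 | (0 + 0) | (a.0 | (0 | 0))) | =a=> q16
  q13 = (0 + 0 + 0 | 0) | (a.0 | (0 + 0) | (0 | (0 | 0))) | =a=> q16
  q14 = (0 + 0 + 0 | 0) | b.(0 + 0) | =b=> q17
  q15 = b.(0 + 0 + 0 | 0) | (0 + 0) | =b=> q17
  q16 = (0 + 0 + 0 | 0) | (0 | (0 + 0) | (0 | (0 | 0))) | deadlocked
  q17 = (0 + 0 + 0 | 0) | (0 + 0) | deadlocked
Partition-refinement fixed point:
  B0 = {p0}
  B1 = {p3}
  B2 = {p7}
  B3 = {p10, p4, p9, q11, q14, q15}
  B4 = {p11, p8, q16, q17}
  B5 = {p5, q8}
  B6 = {p2, q3}
  B7 = {p1, p6, q5, q9}
  B8 = {q0}
  B9 = {q1, q2}
  B10 = {q6, q7}
  B11 = {q12, q13}
  B12 = {q4}
  B13 = {q10}
p0 ∈ B0, q0 ∈ B8 → different blocks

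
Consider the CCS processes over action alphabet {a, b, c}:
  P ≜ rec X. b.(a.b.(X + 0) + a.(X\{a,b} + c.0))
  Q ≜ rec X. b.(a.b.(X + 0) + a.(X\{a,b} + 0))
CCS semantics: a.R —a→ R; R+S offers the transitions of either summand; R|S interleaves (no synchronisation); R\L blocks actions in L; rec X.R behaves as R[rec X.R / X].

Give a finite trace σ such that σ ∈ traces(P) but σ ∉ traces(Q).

P's transition system — 6 states:
  m0 = rec X. b.(a.b.(X + 0) + a.(X\{a,b} + c.0)) :: —b→ m1
  m1 = a.b.((rec X. b.(a.b.(X + 0) + a.(X\{a,b} + c.0))) + 0) + a.((rec X. b.(a.b.(X + 0) + a.(X\{a,b} + c.0)))\{a,b} + c.0) :: —a→ m2, —a→ m3
  m2 = (rec X. b.(a.b.(X + 0) + a.(X\{a,b} + c.0)))\{a,b} + c.0 :: —c→ m4
  m3 = b.((rec X. b.(a.b.(X + 0) + a.(X\{a,b} + c.0))) + 0) :: —b→ m5
  m4 = 0 :: ∅
  m5 = (rec X. b.(a.b.(X + 0) + a.(X\{a,b} + c.0))) + 0 :: —b→ m1
Q's transition system — 5 states:
  n0 = rec X. b.(a.b.(X + 0) + a.(X\{a,b} + 0)) :: —b→ n1
  n1 = a.b.((rec X. b.(a.b.(X + 0) + a.(X\{a,b} + 0))) + 0) + a.((rec X. b.(a.b.(X + 0) + a.(X\{a,b} + 0)))\{a,b} + 0) :: —a→ n2, —a→ n3
  n2 = (rec X. b.(a.b.(X + 0) + a.(X\{a,b} + 0)))\{a,b} + 0 :: ∅
  n3 = b.((rec X. b.(a.b.(X + 0) + a.(X\{a,b} + 0))) + 0) :: —b→ n4
  n4 = (rec X. b.(a.b.(X + 0) + a.(X\{a,b} + 0))) + 0 :: —b→ n1
Executing bac from P (initial set {m0}):
  [1] b ⇒ {m1}
  [2] a ⇒ {m2, m3}
  [3] c ⇒ {m4}
  ✓ P
Executing bac from Q (initial set {n0}):
  [1] b ⇒ {n1}
  [2] a ⇒ {n2, n3}
  [3] c ⇒ ∅  — Q cannot continue

bac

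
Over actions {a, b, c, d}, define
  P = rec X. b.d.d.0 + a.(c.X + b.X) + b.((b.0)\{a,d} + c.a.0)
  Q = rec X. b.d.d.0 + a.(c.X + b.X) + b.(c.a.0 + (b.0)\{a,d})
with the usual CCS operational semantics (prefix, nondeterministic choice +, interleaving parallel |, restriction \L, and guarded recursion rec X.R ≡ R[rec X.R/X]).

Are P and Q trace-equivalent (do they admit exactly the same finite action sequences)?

YES

P's transition system — 8 states:
  u0 = rec X. b.d.d.0 + a.(c.X + b.X) + b.((b.0)\{a,d} + c.a.0) :: —a→ u1, —b→ u2, —b→ u3
  u1 = c.(rec X. b.d.d.0 + a.(c.X + b.X) + b.((b.0)\{a,d} + c.a.0)) + b.(rec X. b.d.d.0 + a.(c.X + b.X) + b.((b.0)\{a,d} + c.a.0)) :: —b→ u0, —c→ u0
  u2 = (b.0)\{a,d} + c.a.0 :: —b→ u4, —c→ u5
  u3 = d.d.0 :: —d→ u6
  u4 = 0\{a,d} :: ∅
  u5 = a.0 :: —a→ u7
  u6 = d.0 :: —d→ u7
  u7 = 0 :: ∅
Q's transition system — 8 states:
  v0 = rec X. b.d.d.0 + a.(c.X + b.X) + b.(c.a.0 + (b.0)\{a,d}) :: —a→ v1, —b→ v2, —b→ v3
  v1 = c.(rec X. b.d.d.0 + a.(c.X + b.X) + b.(c.a.0 + (b.0)\{a,d})) + b.(rec X. b.d.d.0 + a.(c.X + b.X) + b.(c.a.0 + (b.0)\{a,d})) :: —b→ v0, —c→ v0
  v2 = c.a.0 + (b.0)\{a,d} :: —b→ v4, —c→ v5
  v3 = d.d.0 :: —d→ v6
  v4 = 0\{a,d} :: ∅
  v5 = a.0 :: —a→ v7
  v6 = d.0 :: —d→ v7
  v7 = 0 :: ∅
Coarsest stable partition (strong bisimilarity classes):
  B0 = {u0, v0}
  B1 = {u2, v2}
  B2 = {u5, v5}
  B3 = {u4, u7, v4, v7}
  B4 = {u1, v1}
  B5 = {u3, v3}
  B6 = {u6, v6}
u0 ∈ B0, v0 ∈ B0 → same block
Bisimilar ⇒ trace-equivalent.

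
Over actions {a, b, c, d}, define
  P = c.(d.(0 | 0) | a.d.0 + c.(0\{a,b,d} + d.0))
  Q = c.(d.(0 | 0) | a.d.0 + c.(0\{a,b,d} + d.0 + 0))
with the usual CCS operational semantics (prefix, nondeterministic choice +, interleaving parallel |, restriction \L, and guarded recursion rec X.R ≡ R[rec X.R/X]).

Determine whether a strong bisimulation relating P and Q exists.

LTS(P): 9 reachable states
  u0 = c.(d.(0 | 0) | a.d.0 + c.(0\{a,b,d} + d.0)) ⊢ -c-> u1
  u1 = d.(0 | 0) | a.d.0 + c.(0\{a,b,d} + d.0) ⊢ -a-> u2, -c-> u3, -d-> u4
  u2 = d.(0 | 0) | d.0 ⊢ -d-> u5, -d-> u6
  u3 = 0\{a,b,d} + d.0 ⊢ -d-> u7
  u4 = 0 | 0 | a.d.0 ⊢ -a-> u5
  u5 = 0 | 0 | d.0 ⊢ -d-> u8
  u6 = d.(0 | 0) | 0 ⊢ -d-> u8
  u7 = 0 ⊢ stopped
  u8 = 0 | 0 | 0 ⊢ stopped
LTS(Q): 9 reachable states
  v0 = c.(d.(0 | 0) | a.d.0 + c.(0\{a,b,d} + d.0 + 0)) ⊢ -c-> v1
  v1 = d.(0 | 0) | a.d.0 + c.(0\{a,b,d} + d.0 + 0) ⊢ -a-> v2, -c-> v3, -d-> v4
  v2 = d.(0 | 0) | d.0 ⊢ -d-> v5, -d-> v6
  v3 = 0\{a,b,d} + d.0 + 0 ⊢ -d-> v7
  v4 = 0 | 0 | a.d.0 ⊢ -a-> v5
  v5 = 0 | 0 | d.0 ⊢ -d-> v8
  v6 = d.(0 | 0) | 0 ⊢ -d-> v8
  v7 = 0 ⊢ stopped
  v8 = 0 | 0 | 0 ⊢ stopped
Coarsest stable partition (strong bisimilarity classes):
  B0 = {u0, v0}
  B1 = {u1, v1}
  B2 = {u2, v2}
  B3 = {u3, u5, u6, v3, v5, v6}
  B4 = {u7, u8, v7, v8}
  B5 = {u4, v4}
u0 ∈ B0, v0 ∈ B0 → same block

YES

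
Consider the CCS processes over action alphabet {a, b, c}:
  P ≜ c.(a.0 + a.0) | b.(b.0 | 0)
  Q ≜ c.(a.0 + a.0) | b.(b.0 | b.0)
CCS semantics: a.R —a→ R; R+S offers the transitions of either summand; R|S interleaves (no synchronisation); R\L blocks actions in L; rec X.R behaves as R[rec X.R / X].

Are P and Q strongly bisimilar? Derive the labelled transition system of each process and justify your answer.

Reachable graph of P (9 states):
  m0 = c.(a.0 + a.0) | b.(b.0 | 0) | —b→ m1, —c→ m2
  m1 = c.(a.0 + a.0) | (b.0 | 0) | —b→ m3, —c→ m4
  m2 = (a.0 + a.0) | b.(b.0 | 0) | —a→ m5, —b→ m4
  m3 = c.(a.0 + a.0) | (0 | 0) | —c→ m6
  m4 = (a.0 + a.0) | (b.0 | 0) | —a→ m7, —b→ m6
  m5 = 0 | b.(b.0 | 0) | —b→ m7
  m6 = (a.0 + a.0) | (0 | 0) | —a→ m8
  m7 = 0 | (b.0 | 0) | —b→ m8
  m8 = 0 | (0 | 0) | ∅
Reachable graph of Q (15 states):
  n0 = c.(a.0 + a.0) | b.(b.0 | b.0) | —b→ n1, —c→ n2
  n1 = c.(a.0 + a.0) | (b.0 | b.0) | —b→ n3, —b→ n4, —c→ n5
  n2 = (a.0 + a.0) | b.(b.0 | b.0) | —a→ n6, —b→ n5
  n3 = c.(a.0 + a.0) | (0 | b.0) | —b→ n7, —c→ n8
  n4 = c.(a.0 + a.0) | (b.0 | 0) | —b→ n7, —c→ n9
  n5 = (a.0 + a.0) | (b.0 | b.0) | —a→ n10, —b→ n8, —b→ n9
  n6 = 0 | b.(b.0 | b.0) | —b→ n10
  n7 = c.(a.0 + a.0) | (0 | 0) | —c→ n11
  n8 = (a.0 + a.0) | (0 | b.0) | —a→ n12, —b→ n11
  n9 = (a.0 + a.0) | (b.0 | 0) | —a→ n13, —b→ n11
  n10 = 0 | (b.0 | b.0) | —b→ n12, —b→ n13
  n11 = (a.0 + a.0) | (0 | 0) | —a→ n14
  n12 = 0 | (0 | b.0) | —b→ n14
  n13 = 0 | (b.0 | 0) | —b→ n14
  n14 = 0 | (0 | 0) | ∅
Coarsest stable partition (strong bisimilarity classes):
  B0 = {m0, n1}
  B1 = {m2, n5}
  B2 = {m5, n10}
  B3 = {m7, n12, n13}
  B4 = {m8, n14}
  B5 = {m4, n8, n9}
  B6 = {m6, n11}
  B7 = {m1, n3, n4}
  B8 = {m3, n7}
  B9 = {n0}
  B10 = {n2}
  B11 = {n6}
m0 ∈ B0, n0 ∈ B9 → different blocks

P ≁ Q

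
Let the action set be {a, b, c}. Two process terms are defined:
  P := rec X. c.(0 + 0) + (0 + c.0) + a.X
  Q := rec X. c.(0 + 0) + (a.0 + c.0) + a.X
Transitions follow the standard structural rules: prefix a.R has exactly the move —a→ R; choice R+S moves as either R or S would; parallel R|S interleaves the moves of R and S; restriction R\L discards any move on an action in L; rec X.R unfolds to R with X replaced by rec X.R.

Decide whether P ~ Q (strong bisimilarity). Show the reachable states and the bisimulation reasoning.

NO

LTS(P): 3 reachable states
  u0 = rec X. c.(0 + 0) + (0 + c.0) + a.X ⊢ -a-> u0, -c-> u1, -c-> u2
  u1 = 0 ⊢ ∅
  u2 = 0 + 0 ⊢ ∅
LTS(Q): 3 reachable states
  v0 = rec X. c.(0 + 0) + (a.0 + c.0) + a.X ⊢ -a-> v0, -a-> v1, -c-> v1, -c-> v2
  v1 = 0 ⊢ ∅
  v2 = 0 + 0 ⊢ ∅
Bisimilarity quotient blocks:
  B0 = {u0}
  B1 = {u1, u2, v1, v2}
  B2 = {v0}
u0 ∈ B0, v0 ∈ B2 → different blocks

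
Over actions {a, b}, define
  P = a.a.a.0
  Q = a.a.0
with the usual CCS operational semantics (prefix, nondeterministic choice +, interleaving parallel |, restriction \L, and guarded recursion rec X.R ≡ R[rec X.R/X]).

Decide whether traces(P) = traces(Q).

LTS(P): 4 reachable states
  u0 = a.a.a.0 has moves —a→ u1
  u1 = a.a.0 has moves —a→ u2
  u2 = a.0 has moves —a→ u3
  u3 = 0 has moves ∅
LTS(Q): 3 reachable states
  v0 = a.a.0 has moves —a→ v1
  v1 = a.0 has moves —a→ v2
  v2 = 0 has moves ∅
Trace ⟨aaa⟩ through P, begin at {u0}:
  after a @ step 1: {u1}
  after a @ step 2: {u2}
  after a @ step 3: {u3}
  P completes σ.
Trace ⟨aaa⟩ through Q, begin at {v0}:
  after a @ step 1: {v1}
  after a @ step 2: {v2}
  after a @ step 3: ∅  — Q cannot continue

trace-distinct — witness ⟨aaa⟩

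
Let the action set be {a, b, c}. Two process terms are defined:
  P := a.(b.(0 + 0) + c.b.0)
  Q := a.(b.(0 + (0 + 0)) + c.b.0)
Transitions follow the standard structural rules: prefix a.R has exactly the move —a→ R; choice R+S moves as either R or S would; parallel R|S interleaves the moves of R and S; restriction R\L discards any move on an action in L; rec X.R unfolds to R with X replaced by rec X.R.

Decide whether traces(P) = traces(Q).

traces(P) = traces(Q)

P's transition system — 5 states:
  m0 = a.(b.(0 + 0) + c.b.0) ⊢ --a--▸ m1
  m1 = b.(0 + 0) + c.b.0 ⊢ --b--▸ m2, --c--▸ m3
  m2 = 0 + 0 ⊢ stopped
  m3 = b.0 ⊢ --b--▸ m4
  m4 = 0 ⊢ stopped
Q's transition system — 5 states:
  n0 = a.(b.(0 + (0 + 0)) + c.b.0) ⊢ --a--▸ n1
  n1 = b.(0 + (0 + 0)) + c.b.0 ⊢ --b--▸ n2, --c--▸ n3
  n2 = 0 + (0 + 0) ⊢ stopped
  n3 = b.0 ⊢ --b--▸ n4
  n4 = 0 ⊢ stopped
Coarsest stable partition (strong bisimilarity classes):
  B0 = {m0, n0}
  B1 = {m1, n1}
  B2 = {m2, m4, n2, n4}
  B3 = {m3, n3}
m0 ∈ B0, n0 ∈ B0 → same block
Bisimilar ⇒ trace-equivalent.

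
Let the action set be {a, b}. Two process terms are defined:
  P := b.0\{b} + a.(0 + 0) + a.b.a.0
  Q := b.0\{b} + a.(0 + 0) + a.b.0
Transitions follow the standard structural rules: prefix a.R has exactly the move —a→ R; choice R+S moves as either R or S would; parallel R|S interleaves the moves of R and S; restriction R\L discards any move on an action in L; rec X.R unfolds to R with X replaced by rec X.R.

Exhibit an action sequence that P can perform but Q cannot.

aba

Reachable graph of P (6 states):
  s0 = b.0\{b} + a.(0 + 0) + a.b.a.0 has moves —a→ s1, —a→ s2, —b→ s3
  s1 = 0 + 0 has moves ∅
  s2 = b.a.0 has moves —b→ s4
  s3 = 0\{b} has moves ∅
  s4 = a.0 has moves —a→ s5
  s5 = 0 has moves ∅
Reachable graph of Q (5 states):
  t0 = b.0\{b} + a.(0 + 0) + a.b.0 has moves —a→ t1, —a→ t2, —b→ t3
  t1 = 0 + 0 has moves ∅
  t2 = b.0 has moves —b→ t4
  t3 = 0\{b} has moves ∅
  t4 = 0 has moves ∅
Run σ = ⟨aba⟩ on P: start {s0}
  [1] a ⇒ {s1, s2}
  [2] b ⇒ {s4}
  [3] a ⇒ {s5}
  — P admits the full trace.
Run σ = ⟨aba⟩ on Q: start {t0}
  [1] a ⇒ {t1, t2}
  [2] b ⇒ {t4}
  [3] a ⇒ no successor for Q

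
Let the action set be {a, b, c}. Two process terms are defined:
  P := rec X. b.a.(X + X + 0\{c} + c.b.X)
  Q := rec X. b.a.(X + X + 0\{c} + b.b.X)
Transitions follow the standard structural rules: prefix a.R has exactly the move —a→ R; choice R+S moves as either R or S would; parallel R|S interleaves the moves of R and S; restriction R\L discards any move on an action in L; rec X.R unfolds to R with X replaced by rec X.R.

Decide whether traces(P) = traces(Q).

traces(P) ≠ traces(Q) — witness ⟨bac⟩

LTS(P): 4 reachable states
  m0 = rec X. b.a.(X + X + 0\{c} + c.b.X) has moves --b--▸ m1
  m1 = a.((rec X. b.a.(X + X + 0\{c} + c.b.X)) + (rec X. b.a.(X + X + 0\{c} + c.b.X)) + 0\{c} + c.b.(rec X. b.a.(X + X + 0\{c} + c.b.X))) has moves --a--▸ m2
  m2 = (rec X. b.a.(X + X + 0\{c} + c.b.X)) + (rec X. b.a.(X + X + 0\{c} + c.b.X)) + 0\{c} + c.b.(rec X. b.a.(X + X + 0\{c} + c.b.X)) has moves --b--▸ m1, --c--▸ m3
  m3 = b.(rec X. b.a.(X + X + 0\{c} + c.b.X)) has moves --b--▸ m0
LTS(Q): 4 reachable states
  n0 = rec X. b.a.(X + X + 0\{c} + b.b.X) has moves --b--▸ n1
  n1 = a.((rec X. b.a.(X + X + 0\{c} + b.b.X)) + (rec X. b.a.(X + X + 0\{c} + b.b.X)) + 0\{c} + b.b.(rec X. b.a.(X + X + 0\{c} + b.b.X))) has moves --a--▸ n2
  n2 = (rec X. b.a.(X + X + 0\{c} + b.b.X)) + (rec X. b.a.(X + X + 0\{c} + b.b.X)) + 0\{c} + b.b.(rec X. b.a.(X + X + 0\{c} + b.b.X)) has moves --b--▸ n1, --b--▸ n3
  n3 = b.(rec X. b.a.(X + X + 0\{c} + b.b.X)) has moves --b--▸ n0
Run σ = ⟨bac⟩ on P: start {m0}
  step 1 (b): {m1}
  step 2 (a): {m2}
  step 3 (c): {m3}
  P completes σ.
Run σ = ⟨bac⟩ on Q: start {n0}
  step 1 (b): {n1}
  step 2 (a): {n2}
  step 3 (c): ∅  — Q cannot continue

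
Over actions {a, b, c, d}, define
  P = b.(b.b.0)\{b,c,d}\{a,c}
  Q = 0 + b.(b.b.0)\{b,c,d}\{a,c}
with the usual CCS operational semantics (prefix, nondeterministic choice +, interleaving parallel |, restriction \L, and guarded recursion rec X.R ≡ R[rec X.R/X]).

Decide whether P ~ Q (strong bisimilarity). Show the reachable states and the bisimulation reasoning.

YES

P's transition system — 2 states:
  p0 = b.(b.b.0)\{b,c,d}\{a,c} :: --b--▸ p1
  p1 = (b.b.0)\{b,c,d}\{a,c} :: stopped
Q's transition system — 2 states:
  q0 = 0 + b.(b.b.0)\{b,c,d}\{a,c} :: --b--▸ q1
  q1 = (b.b.0)\{b,c,d}\{a,c} :: stopped
Coarsest stable partition (strong bisimilarity classes):
  B0 = {p0, q0}
  B1 = {p1, q1}
p0 ∈ B0, q0 ∈ B0 → same block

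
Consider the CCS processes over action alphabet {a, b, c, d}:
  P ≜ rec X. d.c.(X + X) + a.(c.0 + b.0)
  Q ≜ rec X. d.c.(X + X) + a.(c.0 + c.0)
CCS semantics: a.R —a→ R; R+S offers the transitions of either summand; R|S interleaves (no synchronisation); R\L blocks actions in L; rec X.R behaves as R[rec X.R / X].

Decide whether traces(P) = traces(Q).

Reachable graph of P (5 states):
  m0 = rec X. d.c.(X + X) + a.(c.0 + b.0) | —a→ m1, —d→ m2
  m1 = c.0 + b.0 | —b→ m3, —c→ m3
  m2 = c.((rec X. d.c.(X + X) + a.(c.0 + b.0)) + (rec X. d.c.(X + X) + a.(c.0 + b.0))) | —c→ m4
  m3 = 0 | ∅
  m4 = (rec X. d.c.(X + X) + a.(c.0 + b.0)) + (rec X. d.c.(X + X) + a.(c.0 + b.0)) | —a→ m1, —d→ m2
Reachable graph of Q (5 states):
  n0 = rec X. d.c.(X + X) + a.(c.0 + c.0) | —a→ n1, —d→ n2
  n1 = c.0 + c.0 | —c→ n3
  n2 = c.((rec X. d.c.(X + X) + a.(c.0 + c.0)) + (rec X. d.c.(X + X) + a.(c.0 + c.0))) | —c→ n4
  n3 = 0 | ∅
  n4 = (rec X. d.c.(X + X) + a.(c.0 + c.0)) + (rec X. d.c.(X + X) + a.(c.0 + c.0)) | —a→ n1, —d→ n2
Trace ⟨ab⟩ through P, begin at {m0}:
  step 1 (a): {m1}
  step 2 (b): {m3}
  P completes σ.
Trace ⟨ab⟩ through Q, begin at {n0}:
  step 1 (a): {n1}
  step 2 (b): no successor for Q

traces(P) ≠ traces(Q) — witness ⟨ab⟩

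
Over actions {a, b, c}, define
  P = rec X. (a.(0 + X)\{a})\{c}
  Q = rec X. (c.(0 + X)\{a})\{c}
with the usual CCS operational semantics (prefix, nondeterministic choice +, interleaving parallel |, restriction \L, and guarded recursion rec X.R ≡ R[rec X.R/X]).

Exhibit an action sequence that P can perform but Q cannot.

a

Reachable graph of P (2 states):
  s0 = rec X. (a.(0 + X)\{a})\{c} :: ··a··> s1
  s1 = (0 + (rec X. (a.(0 + X)\{a})\{c}))\{a}\{c} :: stopped
Reachable graph of Q (1 states):
  t0 = rec X. (c.(0 + X)\{a})\{c} :: stopped
Executing a from P (initial set {s0}):
  step 1 (a): {s1}
  ✓ P
Executing a from Q (initial set {t0}):
  step 1 (a): ∅ (Q stuck)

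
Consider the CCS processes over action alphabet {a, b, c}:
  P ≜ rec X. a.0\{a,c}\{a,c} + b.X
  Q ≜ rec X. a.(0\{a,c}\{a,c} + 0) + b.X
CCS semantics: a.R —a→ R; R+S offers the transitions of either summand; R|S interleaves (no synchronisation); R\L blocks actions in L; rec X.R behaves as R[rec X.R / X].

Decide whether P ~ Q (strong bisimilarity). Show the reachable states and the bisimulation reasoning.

P's transition system — 2 states:
  u0 = rec X. a.0\{a,c}\{a,c} + b.X has moves =a=> u1, =b=> u0
  u1 = 0\{a,c}\{a,c} has moves (no moves)
Q's transition system — 2 states:
  v0 = rec X. a.(0\{a,c}\{a,c} + 0) + b.X has moves =a=> v1, =b=> v0
  v1 = 0\{a,c}\{a,c} + 0 has moves (no moves)
Coarsest stable partition (strong bisimilarity classes):
  B0 = {u0, v0}
  B1 = {u1, v1}
u0 ∈ B0, v0 ∈ B0 → same block

YES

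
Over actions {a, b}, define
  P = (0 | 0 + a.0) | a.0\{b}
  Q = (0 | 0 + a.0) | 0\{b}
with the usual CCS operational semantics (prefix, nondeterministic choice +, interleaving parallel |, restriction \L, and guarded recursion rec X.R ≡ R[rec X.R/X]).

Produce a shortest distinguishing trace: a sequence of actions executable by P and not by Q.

Reachable graph of P (4 states):
  p0 = (0 | 0 + a.0) | a.0\{b} | =a=> p1, =a=> p2
  p1 = (0 | 0 + a.0) | 0\{b} | =a=> p3
  p2 = 0 | a.0\{b} | =a=> p3
  p3 = 0 | 0\{b} | ·
Reachable graph of Q (2 states):
  q0 = (0 | 0 + a.0) | 0\{b} | =a=> q1
  q1 = 0 | 0\{b} | ·
Trace ⟨aa⟩ through P, begin at {p0}:
  step 1 (a): {p1, p2}
  step 2 (a): {p3}
  P completes σ.
Trace ⟨aa⟩ through Q, begin at {q0}:
  step 1 (a): {q1}
  step 2 (a): no successor for Q

aa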